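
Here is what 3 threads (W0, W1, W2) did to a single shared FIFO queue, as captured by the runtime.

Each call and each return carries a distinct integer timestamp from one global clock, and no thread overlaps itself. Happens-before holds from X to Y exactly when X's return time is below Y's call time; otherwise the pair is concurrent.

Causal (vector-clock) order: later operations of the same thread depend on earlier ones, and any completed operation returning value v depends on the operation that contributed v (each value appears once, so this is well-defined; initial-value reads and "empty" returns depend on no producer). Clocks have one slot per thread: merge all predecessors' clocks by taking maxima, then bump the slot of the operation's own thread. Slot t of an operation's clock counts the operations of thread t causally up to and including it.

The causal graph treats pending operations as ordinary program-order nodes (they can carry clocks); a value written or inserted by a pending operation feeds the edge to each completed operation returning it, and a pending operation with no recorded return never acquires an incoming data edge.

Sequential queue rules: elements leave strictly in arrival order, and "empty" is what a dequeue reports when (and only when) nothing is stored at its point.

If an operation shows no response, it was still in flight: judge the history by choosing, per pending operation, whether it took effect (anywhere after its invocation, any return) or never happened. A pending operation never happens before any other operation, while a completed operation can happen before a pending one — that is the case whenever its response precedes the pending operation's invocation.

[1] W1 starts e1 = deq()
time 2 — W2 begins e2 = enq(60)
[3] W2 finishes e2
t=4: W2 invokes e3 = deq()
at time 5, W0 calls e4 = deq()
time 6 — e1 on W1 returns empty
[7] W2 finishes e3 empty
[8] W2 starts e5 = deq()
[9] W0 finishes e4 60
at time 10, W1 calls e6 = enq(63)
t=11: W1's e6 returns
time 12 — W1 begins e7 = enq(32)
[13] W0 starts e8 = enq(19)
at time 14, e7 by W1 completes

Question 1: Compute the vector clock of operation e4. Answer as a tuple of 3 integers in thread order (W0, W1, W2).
(1, 0, 1)

root op e2, invoked 2: fresh clock plus W2's own tick → (0, 0, 1)
root op e1, invoked 1: fresh clock plus W1's own tick → (0, 1, 0)
merge at e3 (invoked 4): VC(e2)=(0, 0, 1), own-thread bump on W2 → (0, 0, 2)
merge at e6 (invoked 10): VC(e1)=(0, 1, 0), own-thread bump on W1 → (0, 2, 0)
merge at e4 (invoked 5): VC(e2)=(0, 0, 1), own-thread bump on W0 → (1, 0, 1)
merge at e5 (invoked 8): VC(e3)=(0, 0, 2), own-thread bump on W2 → (0, 0, 3)
merge at e7 (invoked 12): VC(e6)=(0, 2, 0), own-thread bump on W1 → (0, 3, 0)
merge at e8 (invoked 13): VC(e4)=(1, 0, 1), own-thread bump on W0 → (2, 0, 1)
target: VC(e4) = (1, 0, 1)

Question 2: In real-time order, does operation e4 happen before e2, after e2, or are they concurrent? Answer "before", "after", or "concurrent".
after

e4 spans [5,9], e2 spans [2,3]
resp(e2)=3 < inv(e4)=5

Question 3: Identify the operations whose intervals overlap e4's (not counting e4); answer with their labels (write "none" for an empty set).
e1, e3, e5

overlap test against e4 [5,9]: concurrent iff the interval meets 5..9
e1 [1,6]: concurrent
e2 [2,3]: before
e3 [4,7]: concurrent
e5 [8,…): concurrent
e6 [10,11]: after
e7 [12,14]: after
e8 [13,…): after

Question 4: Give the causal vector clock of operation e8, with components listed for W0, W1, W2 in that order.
(2, 0, 1)

no predecessors for e2 (invoked 2): W2 increments from zero → (0, 0, 1)
no predecessors for e1 (invoked 1): W1 increments from zero → (0, 1, 0)
VC(e3, invoked at 4): max of VC(e2)=(0, 0, 1), then +1 on thread W2 → (0, 0, 2)
VC(e6, invoked at 10): max of VC(e1)=(0, 1, 0), then +1 on thread W1 → (0, 2, 0)
VC(e4, invoked at 5): max of VC(e2)=(0, 0, 1), then +1 on thread W0 → (1, 0, 1)
VC(e5, invoked at 8): max of VC(e3)=(0, 0, 2), then +1 on thread W2 → (0, 0, 3)
VC(e7, invoked at 12): max of VC(e6)=(0, 2, 0), then +1 on thread W1 → (0, 3, 0)
VC(e8, invoked at 13): max of VC(e4)=(1, 0, 1), then +1 on thread W0 → (2, 0, 1)
target: VC(e8) = (2, 0, 1)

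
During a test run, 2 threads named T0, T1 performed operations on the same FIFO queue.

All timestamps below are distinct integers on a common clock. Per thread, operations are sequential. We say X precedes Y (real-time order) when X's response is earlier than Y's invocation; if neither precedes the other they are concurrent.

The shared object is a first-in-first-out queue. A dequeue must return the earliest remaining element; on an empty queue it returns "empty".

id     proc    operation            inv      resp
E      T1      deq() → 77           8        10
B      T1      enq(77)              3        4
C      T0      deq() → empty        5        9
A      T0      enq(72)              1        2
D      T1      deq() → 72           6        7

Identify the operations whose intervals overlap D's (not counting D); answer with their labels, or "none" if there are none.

C

D runs from 6 to 7; window-overlapping ops are concurrent
A [1,2]: before
B [3,4]: before
C [5,9]: concurrent
E [8,10]: after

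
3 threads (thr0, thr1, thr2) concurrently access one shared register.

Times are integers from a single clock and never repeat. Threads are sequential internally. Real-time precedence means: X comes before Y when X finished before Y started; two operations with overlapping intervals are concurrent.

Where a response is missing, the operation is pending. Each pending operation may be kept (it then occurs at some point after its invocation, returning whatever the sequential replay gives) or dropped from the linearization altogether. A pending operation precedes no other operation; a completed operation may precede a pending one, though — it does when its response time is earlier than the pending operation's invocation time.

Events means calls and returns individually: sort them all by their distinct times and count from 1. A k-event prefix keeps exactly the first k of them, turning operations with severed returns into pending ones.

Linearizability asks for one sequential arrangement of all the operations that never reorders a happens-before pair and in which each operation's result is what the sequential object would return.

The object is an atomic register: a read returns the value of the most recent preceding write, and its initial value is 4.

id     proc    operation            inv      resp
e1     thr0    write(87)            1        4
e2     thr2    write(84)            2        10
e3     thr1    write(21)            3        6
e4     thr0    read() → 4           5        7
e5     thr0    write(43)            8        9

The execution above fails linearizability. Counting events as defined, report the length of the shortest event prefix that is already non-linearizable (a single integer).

events 1..6 are linearizable, e.g. via e1, e2, e3:
1. e1 write(87), leaving value 87
2. e2 write(84) (pending, included), leaving value 84
3. e3 write(21), leaving value 21
event 7 — e4's response, time 7 — after it, nothing linearizes
completion choices over the 1 pending operation (e2) were checked; none helps
sample order e1, e3, e4 (pending dropped) stalls at step 3 — e4 read() → 4 has no legal effect
sample order e1, e4, e3 (pending dropped) stalls at step 2 — e4 read() → 4 has no legal effect

7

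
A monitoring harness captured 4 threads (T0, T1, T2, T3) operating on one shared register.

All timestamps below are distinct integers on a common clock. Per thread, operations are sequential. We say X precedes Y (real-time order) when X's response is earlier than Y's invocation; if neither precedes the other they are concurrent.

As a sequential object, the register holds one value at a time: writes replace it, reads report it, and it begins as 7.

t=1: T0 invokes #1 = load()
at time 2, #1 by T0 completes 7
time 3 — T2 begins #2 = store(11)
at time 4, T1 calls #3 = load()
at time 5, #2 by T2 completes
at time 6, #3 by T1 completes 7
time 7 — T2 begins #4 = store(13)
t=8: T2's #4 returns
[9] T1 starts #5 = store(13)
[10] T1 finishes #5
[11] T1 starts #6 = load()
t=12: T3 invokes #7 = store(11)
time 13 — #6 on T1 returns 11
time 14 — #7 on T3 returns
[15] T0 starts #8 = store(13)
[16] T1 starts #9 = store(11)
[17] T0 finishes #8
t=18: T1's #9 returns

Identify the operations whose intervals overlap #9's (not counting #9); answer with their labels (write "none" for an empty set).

#9 spans [16,18]: anything still running between times 16 and 18 counts as concurrent
#1 [1,2]: before
#2 [3,5]: before
#3 [4,6]: before
#4 [7,8]: before
#5 [9,10]: before
#6 [11,13]: before
#7 [12,14]: before
#8 [15,17]: concurrent

#8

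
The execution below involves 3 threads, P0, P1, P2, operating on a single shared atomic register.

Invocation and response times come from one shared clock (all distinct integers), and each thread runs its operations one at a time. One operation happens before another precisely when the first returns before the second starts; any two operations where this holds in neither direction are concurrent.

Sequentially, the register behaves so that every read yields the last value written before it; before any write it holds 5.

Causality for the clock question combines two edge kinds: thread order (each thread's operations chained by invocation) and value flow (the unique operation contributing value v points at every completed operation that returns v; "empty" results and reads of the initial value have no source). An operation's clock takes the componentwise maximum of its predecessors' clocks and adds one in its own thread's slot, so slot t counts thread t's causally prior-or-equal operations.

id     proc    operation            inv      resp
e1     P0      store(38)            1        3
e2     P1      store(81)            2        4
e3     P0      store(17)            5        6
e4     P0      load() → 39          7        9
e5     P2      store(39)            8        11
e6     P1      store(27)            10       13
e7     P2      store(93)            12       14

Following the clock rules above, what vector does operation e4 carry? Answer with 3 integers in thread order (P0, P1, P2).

e5, invoked 8, has no incoming edges; only P2's bump applies → (0, 0, 1)
e2, invoked 2, has no incoming edges; only P1's bump applies → (0, 1, 0)
e1, invoked 1, has no incoming edges; only P0's bump applies → (1, 0, 0)
e7 (invocation 12): componentwise max over VC(e5)=(0, 0, 1), +1 at P2, giving (0, 0, 2)
e6 (invocation 10): componentwise max over VC(e2)=(0, 1, 0), +1 at P1, giving (0, 2, 0)
e3 (invocation 5): componentwise max over VC(e1)=(1, 0, 0), +1 at P0, giving (2, 0, 0)
e4 (invocation 7): componentwise max over VC(e3)=(2, 0, 0), VC(e5)=(0, 0, 1), +1 at P0, giving (3, 0, 1)
target: VC(e4) = (3, 0, 1)

(3, 0, 1)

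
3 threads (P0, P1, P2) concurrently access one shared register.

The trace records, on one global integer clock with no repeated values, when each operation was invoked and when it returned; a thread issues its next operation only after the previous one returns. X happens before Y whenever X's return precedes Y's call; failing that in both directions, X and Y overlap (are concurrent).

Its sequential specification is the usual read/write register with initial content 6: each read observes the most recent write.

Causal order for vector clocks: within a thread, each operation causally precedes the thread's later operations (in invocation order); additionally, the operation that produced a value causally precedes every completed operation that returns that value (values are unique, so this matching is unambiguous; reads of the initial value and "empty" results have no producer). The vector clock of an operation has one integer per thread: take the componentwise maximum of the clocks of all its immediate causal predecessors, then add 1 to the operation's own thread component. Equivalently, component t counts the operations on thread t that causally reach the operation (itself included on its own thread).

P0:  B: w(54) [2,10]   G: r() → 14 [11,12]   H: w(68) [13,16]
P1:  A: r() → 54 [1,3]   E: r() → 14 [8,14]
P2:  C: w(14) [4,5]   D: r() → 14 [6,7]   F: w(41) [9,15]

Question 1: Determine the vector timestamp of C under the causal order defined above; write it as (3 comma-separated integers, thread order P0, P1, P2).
root op C, invoked 4: fresh clock plus P2's own tick → (0, 0, 1)
root op B, invoked 2: fresh clock plus P0's own tick → (1, 0, 0)
invoked at 6, D merges VC(C)=(0, 0, 1) and bumps P2's slot → (0, 0, 2)
invoked at 1, A merges VC(B)=(1, 0, 0) and bumps P1's slot → (1, 1, 0)
invoked at 9, F merges VC(D)=(0, 0, 2) and bumps P2's slot → (0, 0, 3)
invoked at 11, G merges VC(B)=(1, 0, 0), VC(C)=(0, 0, 1) and bumps P0's slot → (2, 0, 1)
invoked at 8, E merges VC(A)=(1, 1, 0), VC(C)=(0, 0, 1) and bumps P1's slot → (1, 2, 1)
invoked at 13, H merges VC(G)=(2, 0, 1) and bumps P0's slot → (3, 0, 1)
target: VC(C) = (0, 0, 1)

(0, 0, 1)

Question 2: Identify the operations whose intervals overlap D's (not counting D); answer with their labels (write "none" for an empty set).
overlap test against D [6,7]: concurrent iff the interval meets 6..7
A [1,3]: before
B [2,10]: concurrent
C [4,5]: before
E [8,14]: after
F [9,15]: after
G [11,12]: after
H [13,16]: after

B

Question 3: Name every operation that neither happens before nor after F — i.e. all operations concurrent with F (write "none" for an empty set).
F runs from 9 to 15; window-overlapping ops are concurrent
A [1,3]: before
B [2,10]: concurrent
C [4,5]: before
D [6,7]: before
E [8,14]: concurrent
G [11,12]: concurrent
H [13,16]: concurrent

B, E, G, H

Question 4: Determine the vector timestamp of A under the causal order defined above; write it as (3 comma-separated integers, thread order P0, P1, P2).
C (invocation 4): nothing precedes it; P2's component alone gives (0, 0, 1)
B (invocation 2): nothing precedes it; P0's component alone gives (1, 0, 0)
D (invocation 6): componentwise max over VC(C)=(0, 0, 1), +1 at P2, giving (0, 0, 2)
A (invocation 1): componentwise max over VC(B)=(1, 0, 0), +1 at P1, giving (1, 1, 0)
F (invocation 9): componentwise max over VC(D)=(0, 0, 2), +1 at P2, giving (0, 0, 3)
G (invocation 11): componentwise max over VC(B)=(1, 0, 0), VC(C)=(0, 0, 1), +1 at P0, giving (2, 0, 1)
E (invocation 8): componentwise max over VC(A)=(1, 1, 0), VC(C)=(0, 0, 1), +1 at P1, giving (1, 2, 1)
H (invocation 13): componentwise max over VC(G)=(2, 0, 1), +1 at P0, giving (3, 0, 1)
target: VC(A) = (1, 1, 0)

(1, 1, 0)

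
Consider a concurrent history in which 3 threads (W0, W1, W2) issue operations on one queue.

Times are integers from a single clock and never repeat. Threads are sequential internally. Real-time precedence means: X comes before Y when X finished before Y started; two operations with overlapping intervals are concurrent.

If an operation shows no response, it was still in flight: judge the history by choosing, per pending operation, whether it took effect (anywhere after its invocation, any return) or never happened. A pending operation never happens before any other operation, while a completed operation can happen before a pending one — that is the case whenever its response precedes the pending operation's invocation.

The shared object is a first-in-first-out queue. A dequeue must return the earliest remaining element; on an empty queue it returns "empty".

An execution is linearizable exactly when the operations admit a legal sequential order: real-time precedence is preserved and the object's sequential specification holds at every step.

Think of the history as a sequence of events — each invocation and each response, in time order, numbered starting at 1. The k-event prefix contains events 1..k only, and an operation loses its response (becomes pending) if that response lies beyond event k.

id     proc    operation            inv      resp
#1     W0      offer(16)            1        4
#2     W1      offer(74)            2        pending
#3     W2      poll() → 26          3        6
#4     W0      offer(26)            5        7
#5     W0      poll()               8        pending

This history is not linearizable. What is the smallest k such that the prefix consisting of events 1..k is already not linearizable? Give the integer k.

6

events 1..5 are still linearizable — one witness is #1:
after step 1 (#1 offer(16)): queue <16>
once event 6 joins (#3's response, time 6), exhaustive search finds no witness
no completion choice of the 2 pending operations (#2, #4) rescues it — every subset was tried
sample order #1, #3 (pending dropped) stalls at step 2 — #3 poll() → 26 has no legal effect
sample order #3, #1 (pending dropped) stalls at step 1 — #3 poll() → 26 has no legal effect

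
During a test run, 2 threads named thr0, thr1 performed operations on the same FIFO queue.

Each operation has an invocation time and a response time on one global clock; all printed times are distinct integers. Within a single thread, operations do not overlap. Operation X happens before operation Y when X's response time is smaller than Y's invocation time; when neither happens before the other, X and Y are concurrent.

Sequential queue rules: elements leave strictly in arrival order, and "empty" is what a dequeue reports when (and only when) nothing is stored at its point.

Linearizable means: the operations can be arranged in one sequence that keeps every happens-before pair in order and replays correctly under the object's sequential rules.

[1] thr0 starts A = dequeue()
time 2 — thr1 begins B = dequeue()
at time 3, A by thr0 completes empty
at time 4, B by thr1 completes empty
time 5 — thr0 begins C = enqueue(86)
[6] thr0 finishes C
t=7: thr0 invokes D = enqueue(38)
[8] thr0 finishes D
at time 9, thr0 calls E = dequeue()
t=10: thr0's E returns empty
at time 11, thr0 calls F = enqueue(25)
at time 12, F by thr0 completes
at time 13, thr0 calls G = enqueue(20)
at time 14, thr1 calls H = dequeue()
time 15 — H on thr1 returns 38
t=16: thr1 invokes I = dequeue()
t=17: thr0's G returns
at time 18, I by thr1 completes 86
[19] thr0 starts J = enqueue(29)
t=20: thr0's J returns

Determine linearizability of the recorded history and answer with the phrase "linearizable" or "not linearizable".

not linearizable

already the first 10 events (up to E's response at time 10) admit no linearization; the first 9 still do
2 orders of the 5 completed FIFO queue ops respect real time; none is legal
sample order A, B, C, D, E stalls at step 5 — E dequeue() → empty has no legal effect
sample order B, A, C, D, E stalls at step 5 — E dequeue() → empty has no legal effect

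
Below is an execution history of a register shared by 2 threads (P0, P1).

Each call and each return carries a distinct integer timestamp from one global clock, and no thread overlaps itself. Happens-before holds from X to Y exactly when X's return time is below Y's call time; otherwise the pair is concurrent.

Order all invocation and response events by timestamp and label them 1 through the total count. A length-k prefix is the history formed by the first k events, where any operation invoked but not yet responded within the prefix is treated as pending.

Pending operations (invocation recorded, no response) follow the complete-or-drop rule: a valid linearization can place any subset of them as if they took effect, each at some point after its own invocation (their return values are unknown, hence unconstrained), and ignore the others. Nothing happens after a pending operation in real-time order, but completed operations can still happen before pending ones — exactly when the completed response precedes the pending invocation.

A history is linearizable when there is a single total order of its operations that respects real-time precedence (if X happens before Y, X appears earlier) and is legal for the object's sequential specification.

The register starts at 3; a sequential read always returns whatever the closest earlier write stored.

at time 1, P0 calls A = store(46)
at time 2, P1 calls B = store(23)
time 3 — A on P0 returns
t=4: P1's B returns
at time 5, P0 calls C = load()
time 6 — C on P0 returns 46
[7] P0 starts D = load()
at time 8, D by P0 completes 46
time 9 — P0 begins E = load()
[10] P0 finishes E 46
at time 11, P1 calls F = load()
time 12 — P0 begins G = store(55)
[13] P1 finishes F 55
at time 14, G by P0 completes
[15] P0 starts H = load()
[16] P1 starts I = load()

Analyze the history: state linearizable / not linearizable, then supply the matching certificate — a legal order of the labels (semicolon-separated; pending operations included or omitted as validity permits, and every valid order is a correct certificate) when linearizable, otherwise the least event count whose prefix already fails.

linearizable — witness: B; A; C; D; E; G; F

1. B store(23), leaving value 23
2. A store(46), leaving value 46
3. C load() → 46, leaving value 46
4. D load() → 46, leaving value 46
5. E load() → 46, leaving value 46
6. G store(55), leaving value 55
7. F load() → 55, leaving value 55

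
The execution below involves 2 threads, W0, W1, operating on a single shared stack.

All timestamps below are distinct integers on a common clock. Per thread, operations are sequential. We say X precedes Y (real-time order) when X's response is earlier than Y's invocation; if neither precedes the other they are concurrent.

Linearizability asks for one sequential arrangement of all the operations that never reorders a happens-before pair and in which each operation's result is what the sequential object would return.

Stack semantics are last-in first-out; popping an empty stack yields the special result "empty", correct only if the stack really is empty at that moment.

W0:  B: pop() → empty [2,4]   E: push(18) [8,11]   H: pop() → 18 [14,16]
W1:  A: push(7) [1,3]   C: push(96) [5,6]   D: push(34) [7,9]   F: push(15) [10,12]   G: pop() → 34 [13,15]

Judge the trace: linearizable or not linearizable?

not linearizable

the violation lands at event 16, H's response at time 16: events 1..15 linearize, events 1..16 do not
the 8 completed operations admit 12 real-time orders; each fails the stack replay
for example A, B, C, D, E, F, G, H fails at step 2: B pop() → empty is not legal there
for example A, B, C, D, E, F, H, G fails at step 2: B pop() → empty is not legal there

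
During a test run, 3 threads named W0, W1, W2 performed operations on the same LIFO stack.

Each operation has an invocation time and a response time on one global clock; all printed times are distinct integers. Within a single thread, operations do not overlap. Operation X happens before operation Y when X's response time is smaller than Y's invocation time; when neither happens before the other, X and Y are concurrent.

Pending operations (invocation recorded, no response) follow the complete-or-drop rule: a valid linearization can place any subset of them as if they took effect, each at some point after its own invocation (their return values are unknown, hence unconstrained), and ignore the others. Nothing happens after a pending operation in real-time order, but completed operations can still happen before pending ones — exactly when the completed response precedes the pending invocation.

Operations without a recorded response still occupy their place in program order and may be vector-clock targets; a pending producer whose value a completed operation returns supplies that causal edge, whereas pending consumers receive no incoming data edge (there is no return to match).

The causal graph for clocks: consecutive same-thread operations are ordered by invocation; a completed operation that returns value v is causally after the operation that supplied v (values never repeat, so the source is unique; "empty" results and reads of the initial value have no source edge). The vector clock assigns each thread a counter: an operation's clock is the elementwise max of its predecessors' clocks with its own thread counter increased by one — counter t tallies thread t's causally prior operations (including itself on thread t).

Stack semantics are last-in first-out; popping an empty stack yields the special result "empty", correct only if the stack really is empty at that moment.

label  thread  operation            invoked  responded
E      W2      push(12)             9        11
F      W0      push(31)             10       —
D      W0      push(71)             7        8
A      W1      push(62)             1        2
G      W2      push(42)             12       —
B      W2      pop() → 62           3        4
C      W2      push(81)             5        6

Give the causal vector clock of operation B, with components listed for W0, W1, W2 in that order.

no predecessors for A (invoked 1): W1 increments from zero → (0, 1, 0)
no predecessors for D (invoked 7): W0 increments from zero → (1, 0, 0)
VC(B, invoked at 3): max of VC(A)=(0, 1, 0), then +1 on thread W2 → (0, 1, 1)
VC(F, invoked at 10): max of VC(D)=(1, 0, 0), then +1 on thread W0 → (2, 0, 0)
VC(C, invoked at 5): max of VC(B)=(0, 1, 1), then +1 on thread W2 → (0, 1, 2)
VC(E, invoked at 9): max of VC(C)=(0, 1, 2), then +1 on thread W2 → (0, 1, 3)
VC(G, invoked at 12): max of VC(E)=(0, 1, 3), then +1 on thread W2 → (0, 1, 4)
target: VC(B) = (0, 1, 1)

(0, 1, 1)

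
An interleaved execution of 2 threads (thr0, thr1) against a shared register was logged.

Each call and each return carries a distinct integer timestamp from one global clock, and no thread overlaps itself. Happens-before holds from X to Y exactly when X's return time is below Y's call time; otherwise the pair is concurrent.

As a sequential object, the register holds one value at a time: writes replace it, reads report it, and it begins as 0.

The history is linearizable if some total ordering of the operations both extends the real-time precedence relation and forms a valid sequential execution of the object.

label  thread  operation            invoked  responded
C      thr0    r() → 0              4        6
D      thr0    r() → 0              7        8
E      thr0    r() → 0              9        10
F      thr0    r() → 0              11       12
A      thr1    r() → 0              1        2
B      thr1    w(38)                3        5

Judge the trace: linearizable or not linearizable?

not linearizable

prefix check: 1..7 passes, 1..8 fails once D's time-8 response joins
real-time-consistent orders of the 4 completed operations: 2 — all fail the register replay
sample order A, B, C, D stalls at step 3 — C r() → 0 has no legal effect
sample order A, C, B, D stalls at step 4 — D r() → 0 has no legal effect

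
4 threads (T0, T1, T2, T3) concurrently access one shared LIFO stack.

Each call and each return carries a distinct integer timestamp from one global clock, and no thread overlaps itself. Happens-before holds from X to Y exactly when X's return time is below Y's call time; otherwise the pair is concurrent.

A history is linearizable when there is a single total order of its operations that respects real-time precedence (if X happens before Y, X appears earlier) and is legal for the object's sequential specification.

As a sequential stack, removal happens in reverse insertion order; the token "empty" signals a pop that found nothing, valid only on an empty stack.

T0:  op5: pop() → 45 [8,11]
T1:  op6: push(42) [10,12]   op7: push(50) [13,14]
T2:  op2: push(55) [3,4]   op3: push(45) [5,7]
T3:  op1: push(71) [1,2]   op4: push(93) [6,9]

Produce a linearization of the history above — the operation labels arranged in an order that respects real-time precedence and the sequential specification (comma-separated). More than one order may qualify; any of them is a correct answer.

op1, op2, op3, op5, op4, op6, op7

after step 1 (op1 push(71)): stack <71>
after step 2 (op2 push(55)): stack <71,55>
after step 3 (op3 push(45)): stack <71,55,45>
after step 4 (op5 pop() → 45): stack <71,55>
after step 5 (op4 push(93)): stack <71,55,93>
after step 6 (op6 push(42)): stack <71,55,93,42>
after step 7 (op7 push(50)): stack <71,55,93,42,50>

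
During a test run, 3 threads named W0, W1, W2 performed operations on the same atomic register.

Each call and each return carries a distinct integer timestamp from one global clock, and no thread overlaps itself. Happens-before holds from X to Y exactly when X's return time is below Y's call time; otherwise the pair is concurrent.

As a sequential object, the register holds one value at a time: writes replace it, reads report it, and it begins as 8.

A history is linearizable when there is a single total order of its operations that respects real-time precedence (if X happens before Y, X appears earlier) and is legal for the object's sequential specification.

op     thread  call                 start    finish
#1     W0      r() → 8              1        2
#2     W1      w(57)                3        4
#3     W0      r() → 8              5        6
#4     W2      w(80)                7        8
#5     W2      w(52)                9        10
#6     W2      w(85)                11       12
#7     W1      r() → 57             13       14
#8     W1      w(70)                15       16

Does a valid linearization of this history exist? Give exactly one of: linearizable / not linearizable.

through event 5 a valid linearization exists; event 6 (#3 responding at time 6) ends that
one real-time candidate order over the 3 completed operations — the atomic register replay rejects it
sample order #1, #2, #3 stalls at step 3 — #3 r() → 8 has no legal effect

not linearizable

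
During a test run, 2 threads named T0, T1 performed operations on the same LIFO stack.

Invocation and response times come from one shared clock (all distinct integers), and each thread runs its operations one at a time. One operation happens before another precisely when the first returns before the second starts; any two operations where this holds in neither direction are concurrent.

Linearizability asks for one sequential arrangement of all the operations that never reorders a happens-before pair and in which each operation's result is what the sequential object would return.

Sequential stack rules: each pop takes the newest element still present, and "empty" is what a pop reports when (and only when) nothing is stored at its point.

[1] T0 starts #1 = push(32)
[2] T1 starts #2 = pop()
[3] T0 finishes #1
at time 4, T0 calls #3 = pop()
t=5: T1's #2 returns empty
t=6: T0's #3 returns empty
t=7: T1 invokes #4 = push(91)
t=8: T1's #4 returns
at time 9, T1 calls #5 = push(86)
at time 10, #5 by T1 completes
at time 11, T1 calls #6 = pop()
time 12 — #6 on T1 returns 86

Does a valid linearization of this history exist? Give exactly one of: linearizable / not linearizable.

cut after 5 events: linearizable; cut after 6 events (#3 responds, time 6): not linearizable
checked exhaustively: 3 real-time-consistent orders of 3 completed operations, zero legal LIFO stack replays
take #1, #2, #3: step 2 already fails, because #2 pop() → empty cannot occur there
take #1, #3, #2: step 2 already fails, because #3 pop() → empty cannot occur there

not linearizable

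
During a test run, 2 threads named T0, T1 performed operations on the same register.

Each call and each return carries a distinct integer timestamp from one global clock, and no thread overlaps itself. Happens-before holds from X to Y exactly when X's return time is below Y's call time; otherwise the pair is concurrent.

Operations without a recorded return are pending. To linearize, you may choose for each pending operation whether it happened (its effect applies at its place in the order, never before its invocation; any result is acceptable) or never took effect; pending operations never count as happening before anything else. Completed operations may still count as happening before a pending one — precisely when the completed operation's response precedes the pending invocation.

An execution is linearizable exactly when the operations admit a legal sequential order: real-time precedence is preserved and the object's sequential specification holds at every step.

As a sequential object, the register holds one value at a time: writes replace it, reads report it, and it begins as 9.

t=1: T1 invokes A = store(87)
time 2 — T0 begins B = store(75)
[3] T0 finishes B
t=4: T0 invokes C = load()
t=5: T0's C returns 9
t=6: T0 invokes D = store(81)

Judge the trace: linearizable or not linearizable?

through event 4 a valid linearization exists; event 5 (C responding at time 5) ends that
the sole real-time-consistent order of 2 completed operations fails the register replay
every completion of the 1 pending operation (A) was checked; none linearizes
one such order, B, C (pending dropped), breaks at step 2 where C load() → 9 is illegal

not linearizable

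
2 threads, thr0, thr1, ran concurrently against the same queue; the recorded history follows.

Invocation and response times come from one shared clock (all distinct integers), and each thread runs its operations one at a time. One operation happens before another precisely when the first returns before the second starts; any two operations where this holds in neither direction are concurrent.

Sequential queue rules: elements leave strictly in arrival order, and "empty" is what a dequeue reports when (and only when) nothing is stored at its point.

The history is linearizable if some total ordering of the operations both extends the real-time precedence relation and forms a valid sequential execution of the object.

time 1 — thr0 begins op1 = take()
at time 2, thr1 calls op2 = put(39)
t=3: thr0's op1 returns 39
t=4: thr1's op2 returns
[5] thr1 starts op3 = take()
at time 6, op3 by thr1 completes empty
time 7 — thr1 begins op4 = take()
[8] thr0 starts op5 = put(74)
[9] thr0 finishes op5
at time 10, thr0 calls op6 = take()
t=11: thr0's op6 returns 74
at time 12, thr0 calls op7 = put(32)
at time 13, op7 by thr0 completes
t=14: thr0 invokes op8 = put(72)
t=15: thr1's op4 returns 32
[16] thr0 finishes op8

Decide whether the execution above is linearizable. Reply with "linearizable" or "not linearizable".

witness order: op2, op1, op3, op5, op6, op7, op4, op8
1. op2 put(39), leaving queue <39>
2. op1 take() → 39, leaving queue <>
3. op3 take() → empty, leaving queue <>
4. op5 put(74), leaving queue <74>
5. op6 take() → 74, leaving queue <>
6. op7 put(32), leaving queue <32>
7. op4 take() → 32, leaving queue <>
8. op8 put(72), leaving queue <72>

linearizable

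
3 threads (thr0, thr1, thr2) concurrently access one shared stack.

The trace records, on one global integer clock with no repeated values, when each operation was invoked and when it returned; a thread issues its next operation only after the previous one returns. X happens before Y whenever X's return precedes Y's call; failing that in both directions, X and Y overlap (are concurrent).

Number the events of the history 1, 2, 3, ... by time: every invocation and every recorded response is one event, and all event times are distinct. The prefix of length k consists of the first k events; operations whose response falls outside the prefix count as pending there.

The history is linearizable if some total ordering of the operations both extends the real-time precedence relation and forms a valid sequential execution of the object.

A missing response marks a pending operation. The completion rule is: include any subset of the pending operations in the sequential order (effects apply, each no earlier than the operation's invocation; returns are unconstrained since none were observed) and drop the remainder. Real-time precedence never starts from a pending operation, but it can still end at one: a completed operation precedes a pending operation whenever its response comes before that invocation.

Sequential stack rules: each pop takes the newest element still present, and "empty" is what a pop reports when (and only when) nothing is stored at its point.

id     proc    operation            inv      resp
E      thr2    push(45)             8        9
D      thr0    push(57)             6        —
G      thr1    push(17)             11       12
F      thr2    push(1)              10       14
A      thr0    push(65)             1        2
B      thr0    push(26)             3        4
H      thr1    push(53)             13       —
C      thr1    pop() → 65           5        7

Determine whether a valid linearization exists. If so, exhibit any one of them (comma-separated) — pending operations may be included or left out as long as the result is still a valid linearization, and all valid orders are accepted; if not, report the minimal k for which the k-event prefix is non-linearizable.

not linearizable — minimal violating prefix: 7 events

already the first 7 events (up to C's response at time 7) admit no linearization; the first 6 still do
a single order respects real time; the 3 completed stack operations fail replay along it
include/drop combinations of the 1 pending operation (D) were all tried; none helps
e.g. A, B, C (pending dropped): illegal at step 3, since C pop() → 65 cannot apply there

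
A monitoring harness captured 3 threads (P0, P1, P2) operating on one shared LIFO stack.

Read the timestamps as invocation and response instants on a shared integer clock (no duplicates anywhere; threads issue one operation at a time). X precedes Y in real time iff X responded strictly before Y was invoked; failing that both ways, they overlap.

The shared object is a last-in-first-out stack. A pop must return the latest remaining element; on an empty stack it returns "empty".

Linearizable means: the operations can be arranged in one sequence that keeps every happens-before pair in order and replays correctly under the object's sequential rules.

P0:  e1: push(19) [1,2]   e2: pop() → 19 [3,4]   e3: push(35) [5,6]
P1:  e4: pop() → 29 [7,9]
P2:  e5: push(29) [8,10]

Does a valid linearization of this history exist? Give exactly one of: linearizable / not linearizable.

linearizable

witness order: e1, e2, e3, e5, e4
step 1: e1 push(19) — stack <19>
step 2: e2 pop() → 19 — stack <>
step 3: e3 push(35) — stack <35>
step 4: e5 push(29) — stack <35,29>
step 5: e4 pop() → 29 — stack <35>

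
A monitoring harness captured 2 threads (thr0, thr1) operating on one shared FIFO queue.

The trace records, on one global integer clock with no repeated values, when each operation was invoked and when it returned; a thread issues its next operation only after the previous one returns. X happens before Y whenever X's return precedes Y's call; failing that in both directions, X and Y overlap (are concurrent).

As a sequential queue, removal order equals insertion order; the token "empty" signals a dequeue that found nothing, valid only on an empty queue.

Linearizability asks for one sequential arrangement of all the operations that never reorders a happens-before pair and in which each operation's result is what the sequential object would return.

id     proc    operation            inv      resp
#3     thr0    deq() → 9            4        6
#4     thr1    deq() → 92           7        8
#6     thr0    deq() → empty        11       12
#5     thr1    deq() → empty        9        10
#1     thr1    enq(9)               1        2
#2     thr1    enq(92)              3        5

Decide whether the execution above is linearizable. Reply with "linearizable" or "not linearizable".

a witness: #1, #2, #3, #4, #5, #6
1. #1 enq(9), leaving queue <9>
2. #2 enq(92), leaving queue <9,92>
3. #3 deq() → 9, leaving queue <92>
4. #4 deq() → 92, leaving queue <>
5. #5 deq() → empty, leaving queue <>
6. #6 deq() → empty, leaving queue <>

linearizable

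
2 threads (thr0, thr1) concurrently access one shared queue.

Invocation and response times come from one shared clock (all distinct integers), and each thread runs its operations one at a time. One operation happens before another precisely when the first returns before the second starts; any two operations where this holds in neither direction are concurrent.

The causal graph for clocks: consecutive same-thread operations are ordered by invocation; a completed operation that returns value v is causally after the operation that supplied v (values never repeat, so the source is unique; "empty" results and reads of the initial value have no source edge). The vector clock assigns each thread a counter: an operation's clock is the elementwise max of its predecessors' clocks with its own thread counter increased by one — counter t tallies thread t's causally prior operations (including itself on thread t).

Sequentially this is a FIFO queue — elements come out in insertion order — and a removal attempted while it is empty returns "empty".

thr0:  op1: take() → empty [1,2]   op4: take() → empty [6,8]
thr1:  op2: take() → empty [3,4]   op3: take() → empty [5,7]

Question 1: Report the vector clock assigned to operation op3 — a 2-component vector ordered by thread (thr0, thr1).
Answer: (0, 2)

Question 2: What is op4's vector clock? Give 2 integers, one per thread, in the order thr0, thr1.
Answer: (2, 0)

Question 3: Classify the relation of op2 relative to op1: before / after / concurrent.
Answer: after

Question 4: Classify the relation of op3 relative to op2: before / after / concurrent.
Answer: after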